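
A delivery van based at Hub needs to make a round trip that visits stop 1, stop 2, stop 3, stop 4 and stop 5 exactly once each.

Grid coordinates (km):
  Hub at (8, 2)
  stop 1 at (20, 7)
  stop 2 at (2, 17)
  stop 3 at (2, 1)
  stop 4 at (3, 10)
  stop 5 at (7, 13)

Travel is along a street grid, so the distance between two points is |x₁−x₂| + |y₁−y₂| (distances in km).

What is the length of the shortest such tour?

70 km — the shortest possible round trip.

With 5 stops there are 5!/2 = 60 distinct round trips (a route and its reverse cost the same).
Hub→stop 1→stop 2→stop 3→stop 4→stop 5→Hub: 17+28+16+10+7+12 = 90
Hub→stop 1→stop 2→stop 3→stop 5→stop 4→Hub: 17+28+16+17+7+13 = 98
Hub→stop 1→stop 2→stop 4→stop 3→stop 5→Hub: 17+28+8+10+17+12 = 92
Hub→stop 1→stop 2→stop 4→stop 5→stop 3→Hub: 17+28+8+7+17+7 = 84
Hub→stop 1→stop 2→stop 5→stop 3→stop 4→Hub: 17+28+9+17+10+13 = 94
Hub→stop 1→stop 2→stop 5→stop 4→stop 3→Hub: 17+28+9+7+10+7 = 78
Hub→stop 1→stop 3→stop 2→stop 4→stop 5→Hub: 17+24+16+8+7+12 = 84
Hub→stop 1→stop 3→stop 2→stop 5→stop 4→Hub: 17+24+16+9+7+13 = 86
Hub→stop 1→stop 3→stop 4→stop 2→stop 5→Hub: 17+24+10+8+9+12 = 80
Hub→stop 1→stop 3→stop 4→stop 5→stop 2→Hub: 17+24+10+7+9+21 = 88
Hub→stop 1→stop 3→stop 5→stop 2→stop 4→Hub: 17+24+17+9+8+13 = 88
Hub→stop 1→stop 3→stop 5→stop 4→stop 2→Hub: 17+24+17+7+8+21 = 94
Hub→stop 1→stop 4→stop 2→stop 3→stop 5→Hub: 17+20+8+16+17+12 = 90
Hub→stop 1→stop 4→stop 2→stop 5→stop 3→Hub: 17+20+8+9+17+7 = 78
… (46 more)
Hub→stop 1→stop 5→stop 2→stop 4→stop 3→Hub: 17+19+9+8+10+7 = 70  ← best
The minimum is 70.
One optimal route: Hub → stop 1 → stop 5 → stop 2 → stop 4 → stop 3 → Hub (or its reverse).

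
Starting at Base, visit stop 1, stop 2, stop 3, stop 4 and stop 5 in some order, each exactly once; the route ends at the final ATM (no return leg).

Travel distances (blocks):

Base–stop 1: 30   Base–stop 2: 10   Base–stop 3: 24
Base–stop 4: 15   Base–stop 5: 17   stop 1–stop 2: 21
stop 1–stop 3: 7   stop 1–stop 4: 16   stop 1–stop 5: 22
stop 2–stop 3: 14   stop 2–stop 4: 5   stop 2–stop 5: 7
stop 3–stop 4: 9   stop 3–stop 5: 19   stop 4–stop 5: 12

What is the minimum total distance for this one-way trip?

There are 5! = 120 possible orderings.
Base - stop 1 - stop 2 - stop 3 - stop 4 - stop 5: 30+21+14+9+12 = 86
Base - stop 1 - stop 2 - stop 3 - stop 5 - stop 4: 30+21+14+19+12 = 96
Base - stop 1 - stop 2 - stop 4 - stop 3 - stop 5: 30+21+5+9+19 = 84
Base - stop 1 - stop 2 - stop 4 - stop 5 - stop 3: 30+21+5+12+19 = 87
Base - stop 1 - stop 2 - stop 5 - stop 3 - stop 4: 30+21+7+19+9 = 86
Base - stop 1 - stop 2 - stop 5 - stop 4 - stop 3: 30+21+7+12+9 = 79
Base - stop 1 - stop 3 - stop 2 - stop 4 - stop 5: 30+7+14+5+12 = 68
Base - stop 1 - stop 3 - stop 2 - stop 5 - stop 4: 30+7+14+7+12 = 70
Base - stop 1 - stop 3 - stop 4 - stop 2 - stop 5: 30+7+9+5+7 = 58
Base - stop 1 - stop 3 - stop 4 - stop 5 - stop 2: 30+7+9+12+7 = 65
Base - stop 1 - stop 3 - stop 5 - stop 2 - stop 4: 30+7+19+7+5 = 68
Base - stop 1 - stop 3 - stop 5 - stop 4 - stop 2: 30+7+19+12+5 = 73
Base - stop 1 - stop 4 - stop 2 - stop 3 - stop 5: 30+16+5+14+19 = 84
Base - stop 1 - stop 4 - stop 2 - stop 5 - stop 3: 30+16+5+7+19 = 77
… (106 more)
Base - stop 2 - stop 5 - stop 4 - stop 3 - stop 1: 10+7+12+9+7 = 45  ← best
The minimum is 45.
One shortest path: Base → stop 2 → stop 5 → stop 4 → stop 3 → stop 1.

Shortest open route: 45 blocks.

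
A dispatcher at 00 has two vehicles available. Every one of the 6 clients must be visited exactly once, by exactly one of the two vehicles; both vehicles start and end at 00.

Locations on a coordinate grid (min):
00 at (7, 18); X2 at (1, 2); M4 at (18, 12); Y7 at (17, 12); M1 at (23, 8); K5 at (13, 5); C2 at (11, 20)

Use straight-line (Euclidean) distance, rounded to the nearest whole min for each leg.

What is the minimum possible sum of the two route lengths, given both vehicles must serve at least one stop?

Minimum combined distance: 66 min.

There are 2^5 − 1 = 31 ways to divide the 6 stops into two non-empty groups. For each, the best each vehicle can do is its own shortest tour through its group:
  {X2} + {M4, Y7, M1, K5, C2}: 34 + 45 = 79
  {M4} + {X2, Y7, M1, K5, C2}: 26 + 60 = 86
  {X2, M4} + {Y7, M1, K5, C2}: 50 + 45 = 95
  {Y7} + {X2, M4, M1, K5, C2}: 24 + 60 = 84
  {X2, Y7} + {M4, M1, K5, C2}: 48 + 45 = 93
  {M4, Y7} + {X2, M1, K5, C2}: 26 + 60 = 86
  … (31 splits in total)
  {X2, M4, Y7, M1, K5} + {C2}: 58 + 8 = 66  ← best
Best: vehicle 1 00 → X2 → K5 → M1 → M4 → Y7 → 00 = 58; vehicle 2 00 → C2 → 00 = 8; combined 66.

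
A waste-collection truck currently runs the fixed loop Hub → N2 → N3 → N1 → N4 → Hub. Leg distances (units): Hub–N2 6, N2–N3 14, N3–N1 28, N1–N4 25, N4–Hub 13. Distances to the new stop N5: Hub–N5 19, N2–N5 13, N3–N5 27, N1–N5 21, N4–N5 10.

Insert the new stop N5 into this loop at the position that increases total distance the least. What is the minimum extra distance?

+6 — insert N5 between N1 and N4.

Insertion cost between consecutive stops i–j is d(i,N5) + d(N5,j) − d(i,j):
  between Hub and N2: 19 + 13 − 6 = 26
  between N2 and N3: 13 + 27 − 14 = 26
  between N3 and N1: 27 + 21 − 28 = 20
  between N1 and N4: 21 + 10 − 25 = 6
  between N4 and Hub: 10 + 19 − 13 = 16
Cheapest insertion is between N1 and N4, adding 6.
New total = 86 + 6 = 92.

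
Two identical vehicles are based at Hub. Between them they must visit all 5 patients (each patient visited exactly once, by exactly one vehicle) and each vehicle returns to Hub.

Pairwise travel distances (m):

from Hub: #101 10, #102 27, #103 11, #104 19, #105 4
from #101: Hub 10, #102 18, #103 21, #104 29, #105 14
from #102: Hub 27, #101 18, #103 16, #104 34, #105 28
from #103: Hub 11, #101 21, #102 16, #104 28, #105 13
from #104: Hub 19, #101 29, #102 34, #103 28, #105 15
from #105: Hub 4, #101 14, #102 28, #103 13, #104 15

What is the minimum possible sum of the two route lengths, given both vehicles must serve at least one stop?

Minimum combined distance: 93 m.

Check every non-empty split of the stops between the two vehicles; for each half take its own optimal tour:
  {#101} + {#102, #103, #104, #105}: 20 + 80 = 100
  {#102} + {#101, #103, #104, #105}: 54 + 78 = 132
  {#101, #102} + {#103, #104, #105}: 55 + 58 = 113
  {#103} + {#101, #102, #104, #105}: 22 + 81 = 103
  {#101, #103} + {#102, #104, #105}: 42 + 80 = 122
  {#102, #103} + {#101, #104, #105}: 54 + 58 = 112
  … (15 splits in total)
  {#101, #102, #103} + {#104, #105}: 55 + 38 = 93  ← best
Best: vehicle 1 Hub → #101 → #102 → #103 → Hub = 55; vehicle 2 Hub → #104 → #105 → Hub = 38; combined 93.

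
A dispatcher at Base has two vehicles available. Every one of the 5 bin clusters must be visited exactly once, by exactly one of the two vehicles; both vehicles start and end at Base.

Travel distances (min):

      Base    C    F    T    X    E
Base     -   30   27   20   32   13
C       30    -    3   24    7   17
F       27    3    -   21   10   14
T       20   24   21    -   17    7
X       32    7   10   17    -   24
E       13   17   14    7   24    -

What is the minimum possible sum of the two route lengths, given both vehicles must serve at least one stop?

Minimum combined distance: 100 min.

Try each way of splitting the stops between the two vehicles (each non-empty) and, for each split, find the best tour for each vehicle:
  {C} + {F, T, X, E}: 60 + 74 = 134
  {F} + {C, T, X, E}: 54 + 74 = 128
  {C, F} + {T, X, E}: 60 + 69 = 129
  {T} + {C, F, X, E}: 40 + 69 = 109
  {C, T} + {F, X, E}: 74 + 69 = 143
  {F, T} + {C, X, E}: 68 + 69 = 137
  … (15 splits in total)
  {C, F, T, X} + {E}: 74 + 26 = 100  ← best
Best: vehicle 1 Base → F → C → X → T → Base = 74; vehicle 2 Base → E → Base = 26; combined 100.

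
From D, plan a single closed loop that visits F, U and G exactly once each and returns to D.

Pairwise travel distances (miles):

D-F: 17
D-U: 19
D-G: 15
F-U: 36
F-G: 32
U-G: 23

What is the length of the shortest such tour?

Minimum total distance: 91 miles.

There are 3 distinct closed tours to check (reversals are equivalent).
D-F-U-G-D: 17+36+23+15 = 91
D-F-G-U-D: 17+32+23+19 = 91
D-U-F-G-D: 19+36+32+15 = 102
The minimum is 91.
One optimal route: D → F → U → G → D (or its reverse).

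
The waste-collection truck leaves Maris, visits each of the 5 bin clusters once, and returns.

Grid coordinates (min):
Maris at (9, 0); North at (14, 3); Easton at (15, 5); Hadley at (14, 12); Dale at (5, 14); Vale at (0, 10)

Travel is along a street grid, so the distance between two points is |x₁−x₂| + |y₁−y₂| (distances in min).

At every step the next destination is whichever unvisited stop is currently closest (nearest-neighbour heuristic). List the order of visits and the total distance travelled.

58 min along Maris → North → Easton → Hadley → Dale → Vale → Maris.

At Maris the remaining stops are North 8, Easton 11, Hadley 17, Dale 18, Vale 19; go to North.
At North the remaining stops are Easton 3, Hadley 9, Dale 20, Vale 21; go to Easton.
At Easton the remaining stops are Hadley 8, Dale 19, Vale 20; go to Hadley.
At Hadley the remaining stops are Dale 11, Vale 16; go to Dale.
At Dale the remaining stops are Vale 9; go to Vale.
Return Vale→Maris: 19.
Total = 8 + 3 + 8 + 11 + 9 + 19 = 58.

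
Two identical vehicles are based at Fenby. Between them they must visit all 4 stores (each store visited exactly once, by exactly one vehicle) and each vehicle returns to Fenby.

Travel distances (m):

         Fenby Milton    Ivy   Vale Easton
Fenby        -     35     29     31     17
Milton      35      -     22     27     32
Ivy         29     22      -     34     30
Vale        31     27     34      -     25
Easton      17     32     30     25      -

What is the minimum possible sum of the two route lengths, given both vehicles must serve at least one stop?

Check every non-empty split of the stops between the two vehicles; for each half take its own optimal tour:
  {Milton} + {Ivy, Vale, Easton}: 70 + 105 = 175
  {Ivy} + {Milton, Vale, Easton}: 58 + 104 = 162
  {Milton, Ivy} + {Vale, Easton}: 86 + 73 = 159
  {Vale} + {Milton, Ivy, Easton}: 62 + 100 = 162
  {Milton, Vale} + {Ivy, Easton}: 93 + 76 = 169
  {Ivy, Vale} + {Milton, Easton}: 94 + 84 = 178
  … (7 splits in total)
  {Milton, Ivy, Vale} + {Easton}: 109 + 34 = 143  ← best
Best: vehicle 1 Fenby → Ivy → Milton → Vale → Fenby = 109; vehicle 2 Fenby → Easton → Fenby = 34; combined 143.

143 m — the smallest possible combined total.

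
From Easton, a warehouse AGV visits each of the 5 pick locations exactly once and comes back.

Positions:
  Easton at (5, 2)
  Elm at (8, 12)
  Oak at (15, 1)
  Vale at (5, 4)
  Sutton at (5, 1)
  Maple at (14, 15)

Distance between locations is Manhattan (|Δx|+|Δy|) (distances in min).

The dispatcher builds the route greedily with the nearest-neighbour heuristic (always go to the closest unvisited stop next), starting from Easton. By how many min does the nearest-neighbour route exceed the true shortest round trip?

Excess over optimum: 2 min.

Easton: Sutton=1, Vale=2, Oak=11, Elm=13, Maple=22 ⇒ Sutton
Sutton: Vale=3, Oak=10, Elm=14, Maple=23 ⇒ Vale
Vale: Elm=11, Oak=13, Maple=20 ⇒ Elm
Elm: Maple=9, Oak=18 ⇒ Maple
Maple: Oak=15 ⇒ Oak
NN route Easton → Sutton → Vale → Elm → Maple → Oak → Easton costs 50.
Optimal: Easton → Vale → Elm → Maple → Oak → Sutton → Easton costs 48 (by enumerating all 60 distinct tours).
Excess = 50 − 48 = 2.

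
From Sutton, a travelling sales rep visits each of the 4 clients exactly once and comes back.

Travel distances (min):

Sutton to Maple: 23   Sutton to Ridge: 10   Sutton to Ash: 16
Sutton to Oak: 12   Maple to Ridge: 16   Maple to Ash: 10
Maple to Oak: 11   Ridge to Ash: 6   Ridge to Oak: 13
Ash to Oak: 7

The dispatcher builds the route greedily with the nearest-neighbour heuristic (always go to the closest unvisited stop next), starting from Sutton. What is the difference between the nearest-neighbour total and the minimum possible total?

From Sutton: Ridge=10, Oak=12, Ash=16, Maple=23 → choose Ridge (10).
From Ridge: Ash=6, Oak=13, Maple=16 → choose Ash (6).
From Ash: Oak=7, Maple=10 → choose Oak (7).
From Oak: Maple=11 → choose Maple (11).
NN route Sutton → Ridge → Ash → Oak → Maple → Sutton costs 57.
Optimal: Sutton → Ridge → Ash → Maple → Oak → Sutton costs 49 (by enumerating all 12 distinct tours).
Excess = 57 − 49 = 8.

Excess over optimum: 8 min.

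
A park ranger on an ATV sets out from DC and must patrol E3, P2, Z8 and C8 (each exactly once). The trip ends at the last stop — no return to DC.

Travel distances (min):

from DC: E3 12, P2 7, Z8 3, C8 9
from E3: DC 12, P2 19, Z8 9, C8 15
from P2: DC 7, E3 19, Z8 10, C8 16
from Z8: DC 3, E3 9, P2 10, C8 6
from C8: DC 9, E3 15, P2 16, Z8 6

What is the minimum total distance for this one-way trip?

38 min — the minimum one-way total.

There are 4! = 24 possible orderings.
DC → E3 → P2 → Z8 → C8: 12+19+10+6 = 47
DC → E3 → P2 → C8 → Z8: 12+19+16+6 = 53
DC → E3 → Z8 → P2 → C8: 12+9+10+16 = 47
DC → E3 → Z8 → C8 → P2: 12+9+6+16 = 43
DC → E3 → C8 → P2 → Z8: 12+15+16+10 = 53
DC → E3 → C8 → Z8 → P2: 12+15+6+10 = 43
DC → P2 → E3 → Z8 → C8: 7+19+9+6 = 41
DC → P2 → E3 → C8 → Z8: 7+19+15+6 = 47
DC → P2 → Z8 → E3 → C8: 7+10+9+15 = 41
DC → P2 → Z8 → C8 → E3: 7+10+6+15 = 38
DC → P2 → C8 → E3 → Z8: 7+16+15+9 = 47
DC → P2 → C8 → Z8 → E3: 7+16+6+9 = 38
DC → Z8 → E3 → P2 → C8: 3+9+19+16 = 47
DC → Z8 → E3 → C8 → P2: 3+9+15+16 = 43
… (10 more)
The minimum is 38.
One shortest path: DC → P2 → Z8 → C8 → E3.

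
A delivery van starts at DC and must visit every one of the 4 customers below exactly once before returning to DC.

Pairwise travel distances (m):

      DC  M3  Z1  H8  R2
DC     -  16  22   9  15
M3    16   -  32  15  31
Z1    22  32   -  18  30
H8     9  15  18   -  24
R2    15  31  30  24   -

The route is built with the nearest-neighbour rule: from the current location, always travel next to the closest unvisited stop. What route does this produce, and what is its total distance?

107 m along DC → H8 → M3 → R2 → Z1 → DC.

DC → [H8:9 / R2:15 / M3:16 / Z1:22] → H8 (9)
H8 → [M3:15 / Z1:18 / R2:24] → M3 (15)
M3 → [R2:31 / Z1:32] → R2 (31)
R2 → [Z1:30] → Z1 (30)
Return Z1→DC: 22.
Total = 9 + 15 + 31 + 30 + 22 = 107.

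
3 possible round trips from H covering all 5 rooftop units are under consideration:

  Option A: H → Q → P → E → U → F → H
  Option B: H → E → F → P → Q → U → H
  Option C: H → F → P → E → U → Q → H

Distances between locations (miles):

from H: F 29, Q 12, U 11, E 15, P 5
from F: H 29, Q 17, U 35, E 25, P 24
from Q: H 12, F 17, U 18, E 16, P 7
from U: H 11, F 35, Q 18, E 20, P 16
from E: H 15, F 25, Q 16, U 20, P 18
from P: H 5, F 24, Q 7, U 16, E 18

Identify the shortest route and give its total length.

100 miles — Option B is the shortest.

Option A: 12 + 7 + 18 + 20 + 35 + 29 = 121
Option B: 15 + 25 + 24 + 7 + 18 + 11 = 100
Option C: 29 + 24 + 18 + 20 + 18 + 12 = 121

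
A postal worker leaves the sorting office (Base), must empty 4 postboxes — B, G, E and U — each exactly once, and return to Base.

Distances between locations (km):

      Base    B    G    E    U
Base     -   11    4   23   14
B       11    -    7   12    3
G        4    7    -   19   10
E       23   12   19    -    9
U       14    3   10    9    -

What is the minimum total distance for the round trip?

With 4 stops there are 4!/2 = 12 distinct round trips (a route and its reverse cost the same).
Base - B - G - E - U - Base: 11+7+19+9+14 = 60
Base - B - G - U - E - Base: 11+7+10+9+23 = 60
Base - B - E - G - U - Base: 11+12+19+10+14 = 66
Base - B - E - U - G - Base: 11+12+9+10+4 = 46
Base - B - U - G - E - Base: 11+3+10+19+23 = 66
Base - B - U - E - G - Base: 11+3+9+19+4 = 46
Base - G - B - E - U - Base: 4+7+12+9+14 = 46
Base - G - B - U - E - Base: 4+7+3+9+23 = 46
Base - G - E - B - U - Base: 4+19+12+3+14 = 52
Base - G - U - B - E - Base: 4+10+3+12+23 = 52
Base - E - B - G - U - Base: 23+12+7+10+14 = 66
Base - E - G - B - U - Base: 23+19+7+3+14 = 66
The minimum is 46.
One optimal route: Base → B → E → U → G → Base (or its reverse).

Minimum total distance: 46 km.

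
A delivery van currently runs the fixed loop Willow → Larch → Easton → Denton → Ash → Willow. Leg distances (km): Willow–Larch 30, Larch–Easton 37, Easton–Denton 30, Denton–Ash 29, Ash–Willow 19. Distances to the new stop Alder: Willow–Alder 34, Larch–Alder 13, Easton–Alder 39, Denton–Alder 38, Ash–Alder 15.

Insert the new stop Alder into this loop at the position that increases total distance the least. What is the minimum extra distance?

Insertion cost between consecutive stops i–j is d(i,Alder) + d(Alder,j) − d(i,j):
  between Willow and Larch: 34 + 13 − 30 = 17
  between Larch and Easton: 13 + 39 − 37 = 15
  between Easton and Denton: 39 + 38 − 30 = 47
  between Denton and Ash: 38 + 15 − 29 = 24
  between Ash and Willow: 15 + 34 − 19 = 30
Cheapest insertion is between Larch and Easton, adding 15.
New total = 145 + 15 = 160.

Minimum extra distance: 15 km, inserting Alder between Larch and Easton.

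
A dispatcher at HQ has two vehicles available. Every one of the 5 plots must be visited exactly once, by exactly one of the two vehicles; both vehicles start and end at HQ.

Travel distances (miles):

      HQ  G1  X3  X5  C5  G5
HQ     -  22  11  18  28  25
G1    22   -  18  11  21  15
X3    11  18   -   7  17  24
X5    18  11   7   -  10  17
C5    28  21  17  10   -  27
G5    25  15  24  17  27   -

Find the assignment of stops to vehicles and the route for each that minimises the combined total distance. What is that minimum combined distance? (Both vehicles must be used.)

Check every non-empty split of the stops between the two vehicles; for each half take its own optimal tour:
  {G1} + {X3, X5, C5, G5}: 44 + 80 = 124
  {X3} + {G1, X5, C5, G5}: 22 + 89 = 111
  {G1, X3} + {X5, C5, G5}: 51 + 80 = 131
  {X5} + {G1, X3, C5, G5}: 36 + 89 = 125
  {G1, X5} + {X3, C5, G5}: 51 + 80 = 131
  {X3, X5} + {G1, C5, G5}: 36 + 89 = 125
  … (15 splits in total)
Best: vehicle 1 HQ → X3 → HQ = 22; vehicle 2 HQ → X5 → C5 → G1 → G5 → HQ = 89; combined 111.

111 miles — the smallest possible combined total.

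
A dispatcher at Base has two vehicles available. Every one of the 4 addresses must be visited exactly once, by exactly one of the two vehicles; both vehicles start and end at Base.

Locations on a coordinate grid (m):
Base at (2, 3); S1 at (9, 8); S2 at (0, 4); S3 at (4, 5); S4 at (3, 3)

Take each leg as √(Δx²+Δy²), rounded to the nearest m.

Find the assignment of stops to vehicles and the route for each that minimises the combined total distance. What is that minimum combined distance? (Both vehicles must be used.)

There are 2^3 − 1 = 7 ways to divide the 4 stops into two non-empty groups. For each, the best each vehicle can do is its own shortest tour through its group:
  {S1} + {S2, S3, S4}: 18 + 9 = 27
  {S2} + {S1, S3, S4}: 4 + 18 = 22
  {S1, S2} + {S3, S4}: 21 + 6 = 27
  {S3} + {S1, S2, S4}: 6 + 21 = 27
  {S1, S3} + {S2, S4}: 18 + 6 = 24
  {S2, S3} + {S1, S4}: 9 + 18 = 27
  … (7 splits in total)
Best: vehicle 1 Base → S2 → Base = 4; vehicle 2 Base → S1 → S3 → S4 → Base = 18; combined 22.

22 m — the smallest possible combined total.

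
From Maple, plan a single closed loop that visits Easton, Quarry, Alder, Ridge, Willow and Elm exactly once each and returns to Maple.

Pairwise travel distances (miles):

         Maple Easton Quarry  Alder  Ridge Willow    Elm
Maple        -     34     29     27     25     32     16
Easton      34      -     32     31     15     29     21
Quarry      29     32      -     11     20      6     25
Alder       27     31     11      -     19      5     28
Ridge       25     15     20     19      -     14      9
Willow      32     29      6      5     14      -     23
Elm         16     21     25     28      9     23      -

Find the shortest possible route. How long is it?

110 miles — the shortest possible round trip.

Maple→Easton→Quarry→Alder→Ridge→Willow→Elm→Maple: 34+32+11+19+14+23+16 = 149
Maple→Easton→Quarry→Alder→Ridge→Elm→Willow→Maple: 34+32+11+19+9+23+32 = 160
Maple→Easton→Quarry→Alder→Willow→Ridge→Elm→Maple: 34+32+11+5+14+9+16 = 121
Maple→Easton→Quarry→Alder→Willow→Elm→Ridge→Maple: 34+32+11+5+23+9+25 = 139
Maple→Easton→Quarry→Alder→Elm→Ridge→Willow→Maple: 34+32+11+28+9+14+32 = 160
Maple→Easton→Quarry→Alder→Elm→Willow→Ridge→Maple: 34+32+11+28+23+14+25 = 167
Maple→Easton→Quarry→Ridge→Alder→Willow→Elm→Maple: 34+32+20+19+5+23+16 = 149
Maple→Easton→Quarry→Ridge→Alder→Elm→Willow→Maple: 34+32+20+19+28+23+32 = 188
… (352 more)
Maple→Alder→Quarry→Willow→Ridge→Easton→Elm→Maple: 27+11+6+14+15+21+16 = 110  ← best
The minimum is 110.
One optimal route: Maple → Alder → Quarry → Willow → Ridge → Easton → Elm → Maple (or its reverse).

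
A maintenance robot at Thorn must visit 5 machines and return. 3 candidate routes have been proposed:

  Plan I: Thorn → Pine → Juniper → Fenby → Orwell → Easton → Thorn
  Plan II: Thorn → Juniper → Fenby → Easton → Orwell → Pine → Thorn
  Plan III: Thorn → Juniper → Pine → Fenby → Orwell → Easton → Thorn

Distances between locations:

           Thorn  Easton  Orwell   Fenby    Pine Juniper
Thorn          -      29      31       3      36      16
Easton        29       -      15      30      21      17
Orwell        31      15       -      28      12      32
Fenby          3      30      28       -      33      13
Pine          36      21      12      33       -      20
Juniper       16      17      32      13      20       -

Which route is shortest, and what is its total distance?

Shortest is Plan II, total 122.

Plan I: 36 + 20 + 13 + 28 + 15 + 29 = 141
Plan II: 16 + 13 + 30 + 15 + 12 + 36 = 122
Plan III: 16 + 20 + 33 + 28 + 15 + 29 = 141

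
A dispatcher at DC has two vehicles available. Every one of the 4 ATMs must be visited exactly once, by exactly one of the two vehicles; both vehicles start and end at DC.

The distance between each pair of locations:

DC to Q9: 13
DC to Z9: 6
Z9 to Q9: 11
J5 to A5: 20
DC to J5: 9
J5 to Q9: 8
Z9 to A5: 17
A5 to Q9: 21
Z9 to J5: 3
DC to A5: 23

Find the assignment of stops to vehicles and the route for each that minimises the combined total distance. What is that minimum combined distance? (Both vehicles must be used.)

There are 2^3 − 1 = 7 ways to divide the 4 stops into two non-empty groups. For each, the best each vehicle can do is its own shortest tour through its group:
  {Z9} + {J5, A5, Q9}: 12 + 61 = 73
  {J5} + {Z9, A5, Q9}: 18 + 57 = 75
  {Z9, J5} + {A5, Q9}: 18 + 57 = 75
  {A5} + {Z9, J5, Q9}: 46 + 30 = 76
  {Z9, A5} + {J5, Q9}: 46 + 30 = 76
  {J5, A5} + {Z9, Q9}: 52 + 30 = 82
  … (7 splits in total)
Best: vehicle 1 DC → Z9 → DC = 12; vehicle 2 DC → J5 → Q9 → A5 → DC = 61; combined 73.

73 — the smallest possible combined total.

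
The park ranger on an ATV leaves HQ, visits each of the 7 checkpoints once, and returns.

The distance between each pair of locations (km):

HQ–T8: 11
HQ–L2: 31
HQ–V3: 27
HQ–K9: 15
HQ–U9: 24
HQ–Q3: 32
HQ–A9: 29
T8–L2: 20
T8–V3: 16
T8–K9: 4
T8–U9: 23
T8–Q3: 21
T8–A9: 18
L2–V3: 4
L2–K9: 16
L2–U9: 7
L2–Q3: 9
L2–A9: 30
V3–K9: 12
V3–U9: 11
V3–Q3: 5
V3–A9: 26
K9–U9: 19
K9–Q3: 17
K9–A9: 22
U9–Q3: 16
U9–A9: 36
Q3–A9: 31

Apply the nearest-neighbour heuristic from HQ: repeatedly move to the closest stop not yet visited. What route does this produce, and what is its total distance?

114 km along HQ → T8 → K9 → V3 → L2 → U9 → Q3 → A9 → HQ.

At HQ the remaining stops are T8 11, K9 15, U9 24, V3 27, A9 29, L2 31, Q3 32; go to T8.
At T8 the remaining stops are K9 4, V3 16, A9 18, L2 20, Q3 21, U9 23; go to K9.
At K9 the remaining stops are V3 12, L2 16, Q3 17, U9 19, A9 22; go to V3.
At V3 the remaining stops are L2 4, Q3 5, U9 11, A9 26; go to L2.
At L2 the remaining stops are U9 7, Q3 9, A9 30; go to U9.
At U9 the remaining stops are Q3 16, A9 36; go to Q3.
At Q3 the remaining stops are A9 31; go to A9.
Return A9→HQ: 29.
Total = 11 + 4 + 12 + 4 + 7 + 16 + 31 + 29 = 114.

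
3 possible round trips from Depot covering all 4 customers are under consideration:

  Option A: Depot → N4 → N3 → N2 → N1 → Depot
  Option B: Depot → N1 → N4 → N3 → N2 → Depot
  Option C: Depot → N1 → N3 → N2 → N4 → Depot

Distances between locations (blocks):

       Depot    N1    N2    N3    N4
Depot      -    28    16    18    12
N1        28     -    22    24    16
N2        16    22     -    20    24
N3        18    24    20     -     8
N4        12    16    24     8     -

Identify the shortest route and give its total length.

Option A: 12 + 8 + 20 + 22 + 28 = 90
Option B: 28 + 16 + 8 + 20 + 16 = 88
Option C: 28 + 24 + 20 + 24 + 12 = 108

88 blocks — Option B is the shortest.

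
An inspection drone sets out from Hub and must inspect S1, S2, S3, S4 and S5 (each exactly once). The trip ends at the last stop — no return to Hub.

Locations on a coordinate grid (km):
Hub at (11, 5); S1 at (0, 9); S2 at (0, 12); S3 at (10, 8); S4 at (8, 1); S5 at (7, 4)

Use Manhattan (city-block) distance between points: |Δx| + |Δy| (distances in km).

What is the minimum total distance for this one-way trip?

Minimum one-way distance = 32 km.

There are 5! = 120 possible orderings.
Hub→S1→S2→S3→S4→S5: 15+3+14+9+4 = 45
Hub→S1→S2→S3→S5→S4: 15+3+14+7+4 = 43
Hub→S1→S2→S4→S3→S5: 15+3+19+9+7 = 53
Hub→S1→S2→S4→S5→S3: 15+3+19+4+7 = 48
Hub→S1→S2→S5→S3→S4: 15+3+15+7+9 = 49
Hub→S1→S2→S5→S4→S3: 15+3+15+4+9 = 46
Hub→S1→S3→S2→S4→S5: 15+11+14+19+4 = 63
Hub→S1→S3→S2→S5→S4: 15+11+14+15+4 = 59
Hub→S1→S3→S4→S2→S5: 15+11+9+19+15 = 69
Hub→S1→S3→S4→S5→S2: 15+11+9+4+15 = 54
Hub→S1→S3→S5→S2→S4: 15+11+7+15+19 = 67
Hub→S1→S3→S5→S4→S2: 15+11+7+4+19 = 56
Hub→S1→S4→S2→S3→S5: 15+16+19+14+7 = 71
Hub→S1→S4→S2→S5→S3: 15+16+19+15+7 = 72
… (106 more)
Hub→S3→S4→S5→S1→S2: 4+9+4+12+3 = 32  ← best
The minimum is 32.
One shortest path: Hub → S3 → S4 → S5 → S1 → S2.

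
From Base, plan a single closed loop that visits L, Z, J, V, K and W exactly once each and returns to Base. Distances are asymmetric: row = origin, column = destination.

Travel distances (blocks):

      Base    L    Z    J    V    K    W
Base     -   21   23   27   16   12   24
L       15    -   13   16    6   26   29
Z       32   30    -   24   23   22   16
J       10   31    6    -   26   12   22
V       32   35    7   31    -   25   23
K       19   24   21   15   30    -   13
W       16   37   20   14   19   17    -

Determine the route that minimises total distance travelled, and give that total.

89 blocks — the shortest possible round trip.

Base-L-Z-J-V-K-W-Base: 21+13+24+26+25+13+16 = 138
Base-L-Z-J-V-W-K-Base: 21+13+24+26+23+17+19 = 143
Base-L-Z-J-K-V-W-Base: 21+13+24+12+30+23+16 = 139
Base-L-Z-J-K-W-V-Base: 21+13+24+12+13+19+32 = 134
Base-L-Z-J-W-V-K-Base: 21+13+24+22+19+25+19 = 143
Base-L-Z-J-W-K-V-Base: 21+13+24+22+17+30+32 = 159
Base-L-Z-V-J-K-W-Base: 21+13+23+31+12+13+16 = 129
Base-L-Z-V-J-W-K-Base: 21+13+23+31+22+17+19 = 146
… (712 more)
Base-K-L-V-Z-W-J-Base: 12+24+6+7+16+14+10 = 89  ← best
The minimum is 89.
One optimal route: Base → K → L → V → Z → W → J → Base.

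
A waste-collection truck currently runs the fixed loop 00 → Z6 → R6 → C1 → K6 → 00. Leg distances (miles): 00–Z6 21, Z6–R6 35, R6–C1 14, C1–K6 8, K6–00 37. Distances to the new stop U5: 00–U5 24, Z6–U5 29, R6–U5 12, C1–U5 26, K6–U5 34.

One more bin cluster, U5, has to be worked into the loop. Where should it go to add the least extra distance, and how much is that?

Insertion cost between consecutive stops i–j is d(i,U5) + d(U5,j) − d(i,j):
  between 00 and Z6: 24 + 29 − 21 = 32
  between Z6 and R6: 29 + 12 − 35 = 6
  between R6 and C1: 12 + 26 − 14 = 24
  between C1 and K6: 26 + 34 − 8 = 52
  between K6 and 00: 34 + 24 − 37 = 21
Cheapest insertion is between Z6 and R6, adding 6.
New total = 115 + 6 = 121.

Adding 6 miles by placing U5 on the Z6–R6 leg.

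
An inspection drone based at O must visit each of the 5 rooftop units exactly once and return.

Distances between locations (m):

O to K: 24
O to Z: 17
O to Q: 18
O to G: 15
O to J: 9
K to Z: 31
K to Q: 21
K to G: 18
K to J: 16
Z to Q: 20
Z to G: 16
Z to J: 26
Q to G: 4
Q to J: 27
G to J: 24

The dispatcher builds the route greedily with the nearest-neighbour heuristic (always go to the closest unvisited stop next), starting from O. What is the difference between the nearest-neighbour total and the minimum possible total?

O: J=9, G=15, Z=17, Q=18, K=24 ⇒ J
J: K=16, G=24, Z=26, Q=27 ⇒ K
K: G=18, Q=21, Z=31 ⇒ G
G: Q=4, Z=16 ⇒ Q
Q: Z=20 ⇒ Z
NN route O → J → K → G → Q → Z → O costs 84.
Optimal: O → Z → G → Q → K → J → O costs 83 (by enumerating all 60 distinct tours).
Excess = 84 − 83 = 1.

Excess over optimum: 1 m.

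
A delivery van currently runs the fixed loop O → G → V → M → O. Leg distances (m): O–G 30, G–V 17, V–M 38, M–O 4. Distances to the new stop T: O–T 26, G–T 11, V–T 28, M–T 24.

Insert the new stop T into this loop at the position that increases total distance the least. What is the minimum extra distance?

Minimum extra distance: 7 m, inserting T between O and G.

Insertion cost between consecutive stops i–j is d(i,T) + d(T,j) − d(i,j):
  between O and G: 26 + 11 − 30 = 7
  between G and V: 11 + 28 − 17 = 22
  between V and M: 28 + 24 − 38 = 14
  between M and O: 24 + 26 − 4 = 46
Cheapest insertion is between O and G, adding 7.
New total = 89 + 7 = 96.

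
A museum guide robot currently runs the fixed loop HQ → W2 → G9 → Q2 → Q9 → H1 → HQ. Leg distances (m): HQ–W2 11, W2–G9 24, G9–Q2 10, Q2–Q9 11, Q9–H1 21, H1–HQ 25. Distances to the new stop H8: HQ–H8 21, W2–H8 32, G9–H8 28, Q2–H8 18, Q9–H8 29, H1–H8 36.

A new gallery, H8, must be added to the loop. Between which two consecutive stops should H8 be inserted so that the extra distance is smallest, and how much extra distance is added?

Insertion cost between consecutive stops i–j is d(i,H8) + d(H8,j) − d(i,j):
  between HQ and W2: 21 + 32 − 11 = 42
  between W2 and G9: 32 + 28 − 24 = 36
  between G9 and Q2: 28 + 18 − 10 = 36
  between Q2 and Q9: 18 + 29 − 11 = 36
  between Q9 and H1: 29 + 36 − 21 = 44
  between H1 and HQ: 36 + 21 − 25 = 32
Cheapest insertion is between H1 and HQ, adding 32.
New total = 102 + 32 = 134.

Adding 32 m by placing H8 on the H1–HQ leg.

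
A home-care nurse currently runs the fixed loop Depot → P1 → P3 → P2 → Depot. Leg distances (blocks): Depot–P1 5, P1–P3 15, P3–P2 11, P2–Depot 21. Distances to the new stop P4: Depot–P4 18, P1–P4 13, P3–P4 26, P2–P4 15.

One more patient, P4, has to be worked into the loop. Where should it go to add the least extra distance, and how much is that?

Minimum extra distance: 12 blocks, inserting P4 between P2 and Depot.

Insertion cost between consecutive stops i–j is d(i,P4) + d(P4,j) − d(i,j):
  between Depot and P1: 18 + 13 − 5 = 26
  between P1 and P3: 13 + 26 − 15 = 24
  between P3 and P2: 26 + 15 − 11 = 30
  between P2 and Depot: 15 + 18 − 21 = 12
Cheapest insertion is between P2 and Depot, adding 12.
New total = 52 + 12 = 64.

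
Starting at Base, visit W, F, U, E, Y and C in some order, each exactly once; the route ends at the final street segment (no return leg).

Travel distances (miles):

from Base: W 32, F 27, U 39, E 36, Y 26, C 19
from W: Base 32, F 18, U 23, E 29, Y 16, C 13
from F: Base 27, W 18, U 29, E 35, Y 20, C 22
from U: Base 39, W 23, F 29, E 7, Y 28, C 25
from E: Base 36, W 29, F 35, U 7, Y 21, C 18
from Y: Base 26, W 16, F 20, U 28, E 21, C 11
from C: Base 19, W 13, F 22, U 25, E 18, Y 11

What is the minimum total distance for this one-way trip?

97 miles — the minimum one-way total.

There are 6! = 720 possible orderings.
Base - W - F - U - E - Y - C: 32+18+29+7+21+11 = 118
Base - W - F - U - E - C - Y: 32+18+29+7+18+11 = 115
Base - W - F - U - Y - E - C: 32+18+29+28+21+18 = 146
Base - W - F - U - Y - C - E: 32+18+29+28+11+18 = 136
Base - W - F - U - C - E - Y: 32+18+29+25+18+21 = 143
Base - W - F - U - C - Y - E: 32+18+29+25+11+21 = 136
Base - W - F - E - U - Y - C: 32+18+35+7+28+11 = 131
Base - W - F - E - U - C - Y: 32+18+35+7+25+11 = 128
… (712 more)
Base - F - W - Y - C - E - U: 27+18+16+11+18+7 = 97  ← best
The minimum is 97.
One shortest path: Base → F → W → Y → C → E → U.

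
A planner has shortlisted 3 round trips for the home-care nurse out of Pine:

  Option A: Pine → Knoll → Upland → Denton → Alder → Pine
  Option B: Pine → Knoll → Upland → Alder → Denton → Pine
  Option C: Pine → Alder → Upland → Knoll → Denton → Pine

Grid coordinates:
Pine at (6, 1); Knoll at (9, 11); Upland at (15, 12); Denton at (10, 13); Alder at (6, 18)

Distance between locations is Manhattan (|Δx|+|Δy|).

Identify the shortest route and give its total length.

52 — Option A is the shortest.

Option A: 13 + 7 + 6 + 9 + 17 = 52
Option B: 13 + 7 + 15 + 9 + 16 = 60
Option C: 17 + 15 + 7 + 3 + 16 = 58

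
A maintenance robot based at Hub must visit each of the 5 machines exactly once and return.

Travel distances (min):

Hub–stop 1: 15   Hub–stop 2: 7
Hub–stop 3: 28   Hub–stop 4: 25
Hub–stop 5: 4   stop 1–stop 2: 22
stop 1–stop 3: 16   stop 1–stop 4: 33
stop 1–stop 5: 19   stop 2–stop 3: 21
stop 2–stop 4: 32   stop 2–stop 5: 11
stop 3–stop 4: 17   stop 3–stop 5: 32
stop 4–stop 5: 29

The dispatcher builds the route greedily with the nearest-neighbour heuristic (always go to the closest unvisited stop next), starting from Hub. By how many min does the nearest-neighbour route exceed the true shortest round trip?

From Hub: stop 5=4, stop 2=7, stop 1=15, stop 4=25, stop 3=28 → choose stop 5 (4).
From stop 5: stop 2=11, stop 1=19, stop 4=29, stop 3=32 → choose stop 2 (11).
From stop 2: stop 3=21, stop 1=22, stop 4=32 → choose stop 3 (21).
From stop 3: stop 1=16, stop 4=17 → choose stop 1 (16).
From stop 1: stop 4=33 → choose stop 4 (33).
NN route Hub → stop 5 → stop 2 → stop 3 → stop 1 → stop 4 → Hub costs 110.
Optimal: Hub → stop 1 → stop 3 → stop 4 → stop 2 → stop 5 → Hub costs 95 (by enumerating all 60 distinct tours).
Excess = 110 − 95 = 15.

15 min longer than the optimal tour.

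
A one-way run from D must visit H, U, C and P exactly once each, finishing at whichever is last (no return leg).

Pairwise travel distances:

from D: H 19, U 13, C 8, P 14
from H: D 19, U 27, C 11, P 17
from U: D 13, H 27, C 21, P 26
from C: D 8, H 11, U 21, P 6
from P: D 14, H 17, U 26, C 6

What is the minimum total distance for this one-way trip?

There are 4! = 24 possible orderings.
D→H→U→C→P: 19+27+21+6 = 73
D→H→U→P→C: 19+27+26+6 = 78
D→H→C→U→P: 19+11+21+26 = 77
D→H→C→P→U: 19+11+6+26 = 62
D→H→P→U→C: 19+17+26+21 = 83
D→H→P→C→U: 19+17+6+21 = 63
D→U→H→C→P: 13+27+11+6 = 57
D→U→H→P→C: 13+27+17+6 = 63
D→U→C→H→P: 13+21+11+17 = 62
D→U→C→P→H: 13+21+6+17 = 57
D→U→P→H→C: 13+26+17+11 = 67
D→U→P→C→H: 13+26+6+11 = 56
D→C→H→U→P: 8+11+27+26 = 72
D→C→H→P→U: 8+11+17+26 = 62
… (10 more)
The minimum is 56.
One shortest path: D → U → P → C → H.

Minimum one-way distance = 56.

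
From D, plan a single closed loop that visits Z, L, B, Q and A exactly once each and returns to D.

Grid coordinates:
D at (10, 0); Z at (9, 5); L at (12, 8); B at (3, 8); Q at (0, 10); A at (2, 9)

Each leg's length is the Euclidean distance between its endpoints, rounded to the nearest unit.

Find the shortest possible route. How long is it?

With 5 stops there are 5!/2 = 60 distinct round trips (a route and its reverse cost the same).
D-Z-L-B-Q-A-D: 5+4+9+4+2+12 = 36
D-Z-L-B-A-Q-D: 5+4+9+1+2+14 = 35
D-Z-L-Q-B-A-D: 5+4+12+4+1+12 = 38
D-Z-L-Q-A-B-D: 5+4+12+2+1+11 = 35
D-Z-L-A-B-Q-D: 5+4+10+1+4+14 = 38
D-Z-L-A-Q-B-D: 5+4+10+2+4+11 = 36
D-Z-B-L-Q-A-D: 5+7+9+12+2+12 = 47
D-Z-B-L-A-Q-D: 5+7+9+10+2+14 = 47
D-Z-B-Q-L-A-D: 5+7+4+12+10+12 = 50
D-Z-B-Q-A-L-D: 5+7+4+2+10+8 = 36
D-Z-B-A-L-Q-D: 5+7+1+10+12+14 = 49
D-Z-B-A-Q-L-D: 5+7+1+2+12+8 = 35
D-Z-Q-L-B-A-D: 5+10+12+9+1+12 = 49
D-Z-Q-L-A-B-D: 5+10+12+10+1+11 = 49
… (46 more)
The minimum is 35.
One optimal route: D → Z → L → B → A → Q → D (or its reverse).

35 — the shortest possible round trip.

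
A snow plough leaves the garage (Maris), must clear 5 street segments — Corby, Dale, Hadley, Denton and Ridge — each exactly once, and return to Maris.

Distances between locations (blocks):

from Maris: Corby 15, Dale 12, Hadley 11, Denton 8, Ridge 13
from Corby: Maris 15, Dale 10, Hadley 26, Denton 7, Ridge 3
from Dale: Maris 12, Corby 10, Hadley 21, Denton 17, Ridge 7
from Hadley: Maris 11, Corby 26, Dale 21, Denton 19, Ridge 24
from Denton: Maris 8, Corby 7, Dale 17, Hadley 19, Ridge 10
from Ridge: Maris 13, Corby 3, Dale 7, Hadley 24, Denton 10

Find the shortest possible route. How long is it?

Maris→Corby→Dale→Hadley→Denton→Ridge→Maris: 15+10+21+19+10+13 = 88
Maris→Corby→Dale→Hadley→Ridge→Denton→Maris: 15+10+21+24+10+8 = 88
Maris→Corby→Dale→Denton→Hadley→Ridge→Maris: 15+10+17+19+24+13 = 98
Maris→Corby→Dale→Denton→Ridge→Hadley→Maris: 15+10+17+10+24+11 = 87
Maris→Corby→Dale→Ridge→Hadley→Denton→Maris: 15+10+7+24+19+8 = 83
Maris→Corby→Dale→Ridge→Denton→Hadley→Maris: 15+10+7+10+19+11 = 72
Maris→Corby→Hadley→Dale→Denton→Ridge→Maris: 15+26+21+17+10+13 = 102
Maris→Corby→Hadley→Dale→Ridge→Denton→Maris: 15+26+21+7+10+8 = 87
Maris→Corby→Hadley→Denton→Dale→Ridge→Maris: 15+26+19+17+7+13 = 97
Maris→Corby→Hadley→Denton→Ridge→Dale→Maris: 15+26+19+10+7+12 = 89
Maris→Corby→Hadley→Ridge→Dale→Denton→Maris: 15+26+24+7+17+8 = 97
Maris→Corby→Hadley→Ridge→Denton→Dale→Maris: 15+26+24+10+17+12 = 104
Maris→Corby→Denton→Dale→Hadley→Ridge→Maris: 15+7+17+21+24+13 = 97
Maris→Corby→Denton→Dale→Ridge→Hadley→Maris: 15+7+17+7+24+11 = 81
… (46 more)
Maris→Hadley→Dale→Ridge→Corby→Denton→Maris: 11+21+7+3+7+8 = 57  ← best
The minimum is 57.
One optimal route: Maris → Hadley → Dale → Ridge → Corby → Denton → Maris (or its reverse).

Minimum total distance: 57 blocks.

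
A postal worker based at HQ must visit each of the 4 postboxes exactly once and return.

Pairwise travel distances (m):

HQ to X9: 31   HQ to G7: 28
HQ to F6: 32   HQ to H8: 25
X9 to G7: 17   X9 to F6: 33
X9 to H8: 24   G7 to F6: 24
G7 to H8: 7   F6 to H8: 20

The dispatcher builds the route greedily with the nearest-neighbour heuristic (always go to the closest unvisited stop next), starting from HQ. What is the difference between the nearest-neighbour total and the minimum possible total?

HQ: H8=25, G7=28, X9=31, F6=32 ⇒ H8
H8: G7=7, F6=20, X9=24 ⇒ G7
G7: X9=17, F6=24 ⇒ X9
X9: F6=33 ⇒ F6
NN route HQ → H8 → G7 → X9 → F6 → HQ costs 114.
Optimal: HQ → X9 → G7 → H8 → F6 → HQ costs 107 (by enumerating all 12 distinct tours).
Excess = 114 − 107 = 7.

7 m longer than the optimal tour.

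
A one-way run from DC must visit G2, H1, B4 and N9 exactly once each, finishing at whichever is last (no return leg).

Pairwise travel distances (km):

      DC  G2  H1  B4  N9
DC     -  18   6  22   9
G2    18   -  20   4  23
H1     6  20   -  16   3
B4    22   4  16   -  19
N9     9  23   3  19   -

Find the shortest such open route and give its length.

32 km — the minimum one-way total.

There are 4! = 24 possible orderings.
DC → G2 → H1 → B4 → N9: 18+20+16+19 = 73
DC → G2 → H1 → N9 → B4: 18+20+3+19 = 60
DC → G2 → B4 → H1 → N9: 18+4+16+3 = 41
DC → G2 → B4 → N9 → H1: 18+4+19+3 = 44
DC → G2 → N9 → H1 → B4: 18+23+3+16 = 60
DC → G2 → N9 → B4 → H1: 18+23+19+16 = 76
DC → H1 → G2 → B4 → N9: 6+20+4+19 = 49
DC → H1 → G2 → N9 → B4: 6+20+23+19 = 68
DC → H1 → B4 → G2 → N9: 6+16+4+23 = 49
DC → H1 → B4 → N9 → G2: 6+16+19+23 = 64
DC → H1 → N9 → G2 → B4: 6+3+23+4 = 36
DC → H1 → N9 → B4 → G2: 6+3+19+4 = 32
DC → B4 → G2 → H1 → N9: 22+4+20+3 = 49
DC → B4 → G2 → N9 → H1: 22+4+23+3 = 52
… (10 more)
The minimum is 32.
One shortest path: DC → H1 → N9 → B4 → G2.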